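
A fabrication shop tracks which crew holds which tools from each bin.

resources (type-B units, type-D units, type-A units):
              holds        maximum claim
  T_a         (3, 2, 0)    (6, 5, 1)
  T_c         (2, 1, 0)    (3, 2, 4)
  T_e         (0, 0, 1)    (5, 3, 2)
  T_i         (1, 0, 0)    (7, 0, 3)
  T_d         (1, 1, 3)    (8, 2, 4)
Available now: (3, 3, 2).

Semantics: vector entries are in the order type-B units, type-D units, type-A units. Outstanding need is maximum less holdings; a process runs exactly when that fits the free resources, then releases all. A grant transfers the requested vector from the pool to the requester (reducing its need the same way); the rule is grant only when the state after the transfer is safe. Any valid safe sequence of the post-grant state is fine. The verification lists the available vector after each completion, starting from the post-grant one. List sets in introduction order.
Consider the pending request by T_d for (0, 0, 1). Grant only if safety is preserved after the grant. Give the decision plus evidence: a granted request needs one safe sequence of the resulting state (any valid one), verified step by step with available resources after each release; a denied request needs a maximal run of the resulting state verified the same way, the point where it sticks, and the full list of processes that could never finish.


DENY. Granting would leave the state unsafe.
Key observation: after T_a, T_e the pool peaks at (6, 5, 2), and each blocked process is short somewhere: T_c on type-A units; T_i on type-A units; T_d on type-B units.
Pretend the grant happened; the run T_a, T_e goes as far as possible. Verifying each step:
  pool = (3, 3, 1)
  T_a: need (3, 3, 1) fits (3, 3, 1); releases (3, 2, 0), pool now (6, 5, 1)
  T_e: need (5, 3, 1) fits (6, 5, 1); releases (0, 0, 1), pool now (6, 5, 2)
  T_c cannot run: need (1, 1, 4) vs free (6, 5, 2) (insufficient type-A units)
  T_i cannot run: need (6, 0, 3) vs free (6, 5, 2) (insufficient type-A units)
  T_d cannot run: need (7, 1, 0) vs free (6, 5, 2) (insufficient type-B units)
Had the request been granted, T_c, T_i and T_d could never finish.


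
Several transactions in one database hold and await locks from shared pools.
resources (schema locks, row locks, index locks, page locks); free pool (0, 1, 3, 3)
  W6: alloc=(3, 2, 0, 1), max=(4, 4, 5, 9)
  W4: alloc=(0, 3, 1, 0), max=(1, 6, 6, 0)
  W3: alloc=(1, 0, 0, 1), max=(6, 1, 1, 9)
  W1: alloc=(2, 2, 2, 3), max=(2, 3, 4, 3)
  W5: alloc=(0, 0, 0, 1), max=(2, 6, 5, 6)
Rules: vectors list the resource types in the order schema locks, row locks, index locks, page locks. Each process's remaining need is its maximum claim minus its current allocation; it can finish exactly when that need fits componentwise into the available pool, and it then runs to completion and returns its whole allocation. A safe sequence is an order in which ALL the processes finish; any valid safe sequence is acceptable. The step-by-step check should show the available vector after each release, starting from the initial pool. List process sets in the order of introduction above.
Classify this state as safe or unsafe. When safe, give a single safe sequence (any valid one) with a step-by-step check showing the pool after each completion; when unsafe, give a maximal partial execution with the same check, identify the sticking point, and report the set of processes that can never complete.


UNSAFE.
Key observation: no order helps: past W1, W4, W5, the free pool tops out at (2, 6, 6, 7), below what each blocked process needs in page locks.
Going as far as possible: W1, W4, W5; after that, nothing fits. Walking it through:
  pool = (0, 1, 3, 3)
  run W1 (needs (0, 1, 2, 0), free (0, 1, 3, 3)); after release of (2, 2, 2, 3) the pool is (2, 3, 5, 6)
  run W4 (needs (1, 3, 5, 0), free (2, 3, 5, 6)); after release of (0, 3, 1, 0) the pool is (2, 6, 6, 6)
  run W5 (needs (2, 6, 5, 5), free (2, 6, 6, 6)); after release of (0, 0, 0, 1) the pool is (2, 6, 6, 7)
  W6 cannot run: need (1, 2, 5, 8) vs free (2, 6, 6, 7) (insufficient page locks)
  W3 cannot run: need (5, 1, 1, 8) vs free (2, 6, 6, 7) (insufficient schema locks and page locks)
Permanently blocked: W6 and W3.


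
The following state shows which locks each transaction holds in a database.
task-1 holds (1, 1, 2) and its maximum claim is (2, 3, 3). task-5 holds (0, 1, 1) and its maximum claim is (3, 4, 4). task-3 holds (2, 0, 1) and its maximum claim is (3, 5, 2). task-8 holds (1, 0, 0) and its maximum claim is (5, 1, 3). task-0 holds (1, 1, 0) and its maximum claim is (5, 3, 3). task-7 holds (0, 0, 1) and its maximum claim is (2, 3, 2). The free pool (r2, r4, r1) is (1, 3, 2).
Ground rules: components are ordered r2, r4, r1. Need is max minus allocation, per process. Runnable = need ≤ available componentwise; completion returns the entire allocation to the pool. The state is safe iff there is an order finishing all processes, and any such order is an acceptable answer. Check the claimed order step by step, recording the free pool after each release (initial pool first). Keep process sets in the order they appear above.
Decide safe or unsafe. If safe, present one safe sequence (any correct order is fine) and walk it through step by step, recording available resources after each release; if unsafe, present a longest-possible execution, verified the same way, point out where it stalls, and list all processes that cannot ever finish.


The state is UNSAFE.
Key observation: after task-1, task-7 the pool peaks at (2, 4, 5), and each blocked process is short somewhere: task-5 on r2; task-3 on r4; task-8 on r2; task-0 on r2.
The run task-1, task-7 cannot be extended any further. Check, step by step:
  pool = (1, 3, 2)
  task-1: need (1, 2, 1) fits (1, 3, 2); releases (1, 1, 2), pool now (2, 4, 4)
  task-7: need (2, 3, 1) fits (2, 4, 4); releases (0, 0, 1), pool now (2, 4, 5)
  task-5 cannot run: need (3, 3, 3) vs free (2, 4, 5) (insufficient r2)
  task-3 cannot run: need (1, 5, 1) vs free (2, 4, 5) (insufficient r4)
  task-8 cannot run: need (4, 1, 3) vs free (2, 4, 5) (insufficient r2)
  task-0 cannot run: need (4, 2, 3) vs free (2, 4, 5) (insufficient r2)
Permanently blocked: task-5, task-3, task-8 and task-0.


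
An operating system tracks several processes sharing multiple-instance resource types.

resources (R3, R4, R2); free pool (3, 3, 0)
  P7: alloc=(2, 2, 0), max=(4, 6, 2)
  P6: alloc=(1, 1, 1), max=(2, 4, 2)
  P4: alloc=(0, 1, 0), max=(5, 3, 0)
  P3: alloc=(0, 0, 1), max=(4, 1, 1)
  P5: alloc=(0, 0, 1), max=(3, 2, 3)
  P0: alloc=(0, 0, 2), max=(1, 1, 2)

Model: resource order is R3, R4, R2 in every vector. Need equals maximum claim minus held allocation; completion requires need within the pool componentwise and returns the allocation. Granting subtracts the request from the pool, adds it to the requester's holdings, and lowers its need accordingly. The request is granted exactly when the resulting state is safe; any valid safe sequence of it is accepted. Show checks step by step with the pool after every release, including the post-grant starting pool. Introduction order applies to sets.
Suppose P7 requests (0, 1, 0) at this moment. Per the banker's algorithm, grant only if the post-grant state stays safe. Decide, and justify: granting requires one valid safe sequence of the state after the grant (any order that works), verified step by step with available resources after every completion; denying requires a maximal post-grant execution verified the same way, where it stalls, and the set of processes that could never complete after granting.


DENY. Granting would leave the state unsafe.
Key observation: after P0, P5 the pool peaks at (3, 2, 3), and each blocked process is short somewhere: P7 on R4; P6 on R4; P4 on R3; P3 on R3.
After a pretend grant, a maximal execution: P0, P5 — then nothing else fits. Verifying each step:
  pool = (3, 2, 0)
  P0 needs (1, 1, 0) <= (3, 2, 0) -> finishes; pool += (0, 0, 2) = (3, 2, 2)
  P5 needs (3, 2, 2) <= (3, 2, 2) -> finishes; pool += (0, 0, 1) = (3, 2, 3)
  blocked: P7 wants (2, 3, 2), pool (3, 2, 3) — not enough R4
  blocked: P6 wants (1, 3, 1), pool (3, 2, 3) — not enough R4
  blocked: P4 wants (5, 2, 0), pool (3, 2, 3) — not enough R3
  blocked: P3 wants (4, 1, 0), pool (3, 2, 3) — not enough R3
Post-grant, the permanently blocked set is P7, P6, P4 and P3.


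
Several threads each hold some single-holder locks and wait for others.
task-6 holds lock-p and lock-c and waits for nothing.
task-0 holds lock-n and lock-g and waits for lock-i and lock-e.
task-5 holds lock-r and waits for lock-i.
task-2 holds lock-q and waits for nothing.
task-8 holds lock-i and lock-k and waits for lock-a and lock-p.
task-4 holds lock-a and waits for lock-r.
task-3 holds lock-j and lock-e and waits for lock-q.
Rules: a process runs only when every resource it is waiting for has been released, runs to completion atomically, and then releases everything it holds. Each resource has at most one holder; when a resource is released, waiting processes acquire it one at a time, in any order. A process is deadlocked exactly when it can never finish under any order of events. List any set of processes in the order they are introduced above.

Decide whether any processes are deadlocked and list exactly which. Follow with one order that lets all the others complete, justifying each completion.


The deadlocked set is task-0, task-5, task-8 and task-4.
Key observation: the wait chain closes on itself along task-8 -> task-4 -> task-5 -> task-8; task-0 waits into the deadlock from upstream.
A valid finishing order for the others: task-2, task-6, task-3.
Verifying each step:
  run task-2 (it waits on nothing); releases lock-q
  run task-6 (it waits on nothing); releases lock-p and lock-c
  run task-3 (all its waits — lock-q — are resolved); releases lock-j and lock-e


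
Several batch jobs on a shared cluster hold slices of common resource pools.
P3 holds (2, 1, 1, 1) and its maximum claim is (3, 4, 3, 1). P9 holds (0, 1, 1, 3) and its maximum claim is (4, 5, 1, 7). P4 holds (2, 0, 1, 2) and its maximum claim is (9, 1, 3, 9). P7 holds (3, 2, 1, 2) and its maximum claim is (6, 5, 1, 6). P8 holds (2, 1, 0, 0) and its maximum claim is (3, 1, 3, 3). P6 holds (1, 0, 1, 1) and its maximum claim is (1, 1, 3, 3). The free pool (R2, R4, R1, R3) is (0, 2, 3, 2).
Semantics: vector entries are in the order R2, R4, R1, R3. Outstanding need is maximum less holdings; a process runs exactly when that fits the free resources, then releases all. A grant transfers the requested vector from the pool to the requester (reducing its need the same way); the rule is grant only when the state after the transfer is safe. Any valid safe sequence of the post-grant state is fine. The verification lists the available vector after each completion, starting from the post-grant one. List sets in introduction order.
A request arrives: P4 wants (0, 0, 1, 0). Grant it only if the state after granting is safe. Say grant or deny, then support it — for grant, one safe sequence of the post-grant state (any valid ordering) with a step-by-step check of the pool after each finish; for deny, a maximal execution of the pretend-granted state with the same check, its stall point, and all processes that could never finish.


GRANT. The post-grant state is safe; one safe sequence: P6, P8, P3, P7, P9, P4.
Key observation: with (0, 2, 2, 2) left after the transfer, P6 can run at once — the state stays safe.
Check on the post-grant state, step by step:
  pool = (0, 2, 2, 2)
  P6 needs (0, 1, 2, 2) <= (0, 2, 2, 2) -> finishes; pool += (1, 0, 1, 1) = (1, 2, 3, 3)
  P8 needs (1, 0, 3, 3) <= (1, 2, 3, 3) -> finishes; pool += (2, 1, 0, 0) = (3, 3, 3, 3)
  P3 needs (1, 3, 2, 0) <= (3, 3, 3, 3) -> finishes; pool += (2, 1, 1, 1) = (5, 4, 4, 4)
  P7 needs (3, 3, 0, 4) <= (5, 4, 4, 4) -> finishes; pool += (3, 2, 1, 2) = (8, 6, 5, 6)
  P9 needs (4, 4, 0, 4) <= (8, 6, 5, 6) -> finishes; pool += (0, 1, 1, 3) = (8, 7, 6, 9)
  P4 needs (7, 1, 1, 7) <= (8, 7, 6, 9) -> finishes; pool += (2, 0, 2, 2) = (10, 7, 8, 11)


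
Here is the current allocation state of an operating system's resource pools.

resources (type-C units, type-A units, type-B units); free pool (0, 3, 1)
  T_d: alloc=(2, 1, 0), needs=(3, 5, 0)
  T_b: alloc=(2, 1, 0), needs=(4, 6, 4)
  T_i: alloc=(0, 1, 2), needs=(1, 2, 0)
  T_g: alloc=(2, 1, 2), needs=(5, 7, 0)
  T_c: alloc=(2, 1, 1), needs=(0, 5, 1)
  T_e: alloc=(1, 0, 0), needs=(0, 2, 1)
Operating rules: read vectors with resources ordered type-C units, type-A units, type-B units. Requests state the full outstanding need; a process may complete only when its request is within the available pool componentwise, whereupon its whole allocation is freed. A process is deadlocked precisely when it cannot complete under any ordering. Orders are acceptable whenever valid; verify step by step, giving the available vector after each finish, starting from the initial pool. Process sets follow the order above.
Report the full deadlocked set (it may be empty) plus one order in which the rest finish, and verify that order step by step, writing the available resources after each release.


Deadlocked set: T_d, T_b, T_g and T_c.
Key observation: once T_e, T_i finish, the pool peaks at (1, 4, 3) — and every remaining process still needs more type-A units than that.
One completion order for the rest: T_e, T_i. Verifying each step:
  pool = (0, 3, 1)
  T_e: need (0, 2, 1) fits (0, 3, 1); releases (1, 0, 0), pool now (1, 3, 1)
  T_i: need (1, 2, 0) fits (1, 3, 1); releases (0, 1, 2), pool now (1, 4, 3)
The blocked processes can never fit:
  T_d still needs (3, 5, 0) but only (1, 4, 3) is free — short on type-C units and type-A units
  T_b still needs (4, 6, 4) but only (1, 4, 3) is free — short on type-C units, type-A units and type-B units
  T_g still needs (5, 7, 0) but only (1, 4, 3) is free — short on type-C units and type-A units
  T_c still needs (0, 5, 1) but only (1, 4, 3) is free — short on type-A units


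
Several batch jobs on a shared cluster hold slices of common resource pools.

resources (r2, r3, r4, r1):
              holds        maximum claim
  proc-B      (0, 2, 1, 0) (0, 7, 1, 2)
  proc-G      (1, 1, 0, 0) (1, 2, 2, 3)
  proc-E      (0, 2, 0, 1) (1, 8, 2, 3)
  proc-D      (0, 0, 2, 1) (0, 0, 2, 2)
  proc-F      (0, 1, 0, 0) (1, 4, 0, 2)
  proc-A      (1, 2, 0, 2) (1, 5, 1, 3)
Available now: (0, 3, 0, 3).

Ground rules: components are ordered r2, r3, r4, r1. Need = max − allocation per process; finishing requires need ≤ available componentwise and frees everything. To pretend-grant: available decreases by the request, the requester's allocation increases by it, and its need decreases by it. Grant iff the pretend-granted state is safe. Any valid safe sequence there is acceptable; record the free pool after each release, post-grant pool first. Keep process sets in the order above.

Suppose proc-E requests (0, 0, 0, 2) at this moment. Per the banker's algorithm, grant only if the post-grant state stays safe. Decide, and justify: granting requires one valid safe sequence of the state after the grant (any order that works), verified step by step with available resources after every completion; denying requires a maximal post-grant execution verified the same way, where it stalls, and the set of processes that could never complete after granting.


GRANT: granting preserves safety; a valid post-grant sequence is proc-D, proc-A, proc-G, proc-F, proc-B, proc-E.
Key observation: post-grant, (0, 3, 0, 1) remains, and an order beginning with proc-D completes everyone.
Verifying the post-grant state step by step:
  pool = (0, 3, 0, 1)
  run proc-D (needs (0, 0, 0, 1), free (0, 3, 0, 1)); after release of (0, 0, 2, 1) the pool is (0, 3, 2, 2)
  run proc-A (needs (0, 3, 1, 1), free (0, 3, 2, 2)); after release of (1, 2, 0, 2) the pool is (1, 5, 2, 4)
  run proc-G (needs (0, 1, 2, 3), free (1, 5, 2, 4)); after release of (1, 1, 0, 0) the pool is (2, 6, 2, 4)
  run proc-F (needs (1, 3, 0, 2), free (2, 6, 2, 4)); after release of (0, 1, 0, 0) the pool is (2, 7, 2, 4)
  run proc-B (needs (0, 5, 0, 2), free (2, 7, 2, 4)); after release of (0, 2, 1, 0) the pool is (2, 9, 3, 4)
  run proc-E (needs (1, 6, 2, 0), free (2, 9, 3, 4)); after release of (0, 2, 0, 3) the pool is (2, 11, 3, 7)


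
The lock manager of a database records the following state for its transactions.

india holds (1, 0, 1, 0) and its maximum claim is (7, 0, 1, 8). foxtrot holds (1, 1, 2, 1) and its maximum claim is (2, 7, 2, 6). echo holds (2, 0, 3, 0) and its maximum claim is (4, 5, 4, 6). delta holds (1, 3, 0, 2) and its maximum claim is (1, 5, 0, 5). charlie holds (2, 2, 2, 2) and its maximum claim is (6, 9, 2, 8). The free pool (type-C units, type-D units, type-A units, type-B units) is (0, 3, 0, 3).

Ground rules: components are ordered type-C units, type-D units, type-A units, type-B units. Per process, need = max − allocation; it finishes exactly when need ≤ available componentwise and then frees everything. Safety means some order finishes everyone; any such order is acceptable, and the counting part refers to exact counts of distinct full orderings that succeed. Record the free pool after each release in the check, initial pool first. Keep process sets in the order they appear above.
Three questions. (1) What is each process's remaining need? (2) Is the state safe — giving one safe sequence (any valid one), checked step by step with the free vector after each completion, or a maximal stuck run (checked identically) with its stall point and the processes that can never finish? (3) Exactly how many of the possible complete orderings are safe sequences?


(1) Remaining need (order type-C units, type-D units, type-A units, type-B units):
  india: (6, 0, 0, 8)
  foxtrot: (1, 6, 0, 5)
  echo: (2, 5, 1, 6)
  delta: (0, 2, 0, 3)
  charlie: (4, 7, 0, 6)
(2) SAFE. One safe sequence: delta, foxtrot, echo, charlie, india.
Key observation: the first exact fit in this order is delta — it needs (0, 2, 0, 3) with (0, 3, 0, 3) free, meeting a requested resource to the last unit.
Walking it through:
  pool = (0, 3, 0, 3)
  run delta (needs (0, 2, 0, 3), free (0, 3, 0, 3)); after release of (1, 3, 0, 2) the pool is (1, 6, 0, 5)
  run foxtrot (needs (1, 6, 0, 5), free (1, 6, 0, 5)); after release of (1, 1, 2, 1) the pool is (2, 7, 2, 6)
  run echo (needs (2, 5, 1, 6), free (2, 7, 2, 6)); after release of (2, 0, 3, 0) the pool is (4, 7, 5, 6)
  run charlie (needs (4, 7, 0, 6), free (4, 7, 5, 6)); after release of (2, 2, 2, 2) the pool is (6, 9, 7, 8)
  run india (needs (6, 0, 0, 8), free (6, 9, 7, 8)); after release of (1, 0, 1, 0) the pool is (7, 9, 8, 8)
(3) Precisely 1 of the possible complete orderings is a safe sequence.


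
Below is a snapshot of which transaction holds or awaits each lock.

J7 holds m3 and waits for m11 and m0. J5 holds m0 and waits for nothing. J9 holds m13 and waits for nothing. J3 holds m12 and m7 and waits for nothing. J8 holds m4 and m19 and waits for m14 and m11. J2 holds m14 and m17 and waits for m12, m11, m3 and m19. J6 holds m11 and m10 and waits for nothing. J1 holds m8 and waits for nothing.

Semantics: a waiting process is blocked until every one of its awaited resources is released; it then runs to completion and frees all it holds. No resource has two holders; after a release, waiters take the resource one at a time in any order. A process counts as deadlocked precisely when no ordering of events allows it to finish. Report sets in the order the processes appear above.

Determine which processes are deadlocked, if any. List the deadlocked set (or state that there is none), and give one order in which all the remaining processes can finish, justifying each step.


The deadlocked set is J8 and J2.
Key observation: the loop J8 -> J2 -> J8 blocks itself forever; no other process is dragged down with it.
The rest can finish in the order J9, J6, J1, J3, J5, J7.
Step-by-step check:
  run J9 (it waits on nothing); releases m13
  run J6 (it waits on nothing); releases m11 and m10
  run J1 (it waits on nothing); releases m8
  run J3 (it waits on nothing); releases m12 and m7
  run J5 (it waits on nothing); releases m0
  run J7 (all its waits — m11 and m0 — are resolved); releases m3


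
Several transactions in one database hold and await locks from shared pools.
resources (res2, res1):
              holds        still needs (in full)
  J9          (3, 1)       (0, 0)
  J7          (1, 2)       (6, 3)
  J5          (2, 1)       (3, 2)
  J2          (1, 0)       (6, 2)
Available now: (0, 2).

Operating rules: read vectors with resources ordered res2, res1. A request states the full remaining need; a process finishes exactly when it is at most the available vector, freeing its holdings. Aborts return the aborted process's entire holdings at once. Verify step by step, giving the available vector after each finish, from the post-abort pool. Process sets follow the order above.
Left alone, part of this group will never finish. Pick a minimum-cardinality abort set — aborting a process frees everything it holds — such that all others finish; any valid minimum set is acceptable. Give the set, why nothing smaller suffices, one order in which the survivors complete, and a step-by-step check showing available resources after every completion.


The answer: abort J7.
Key observation: the returned (1, 2) from J7 is what brings J2 — unrunnable before, under any order — into play at step 3.
Why nothing smaller works: aborting no one leaves the state deadlocked as given.
The survivors complete as J9, J5, J2. Step-by-step check (starting from the post-abort pool):
  pool = (1, 4)
  run J9 (needs (0, 0), free (1, 4)); after release of (3, 1) the pool is (4, 5)
  run J5 (needs (3, 2), free (4, 5)); after release of (2, 1) the pool is (6, 6)
  run J2 (needs (6, 2), free (6, 6)); after release of (1, 0) the pool is (7, 6)


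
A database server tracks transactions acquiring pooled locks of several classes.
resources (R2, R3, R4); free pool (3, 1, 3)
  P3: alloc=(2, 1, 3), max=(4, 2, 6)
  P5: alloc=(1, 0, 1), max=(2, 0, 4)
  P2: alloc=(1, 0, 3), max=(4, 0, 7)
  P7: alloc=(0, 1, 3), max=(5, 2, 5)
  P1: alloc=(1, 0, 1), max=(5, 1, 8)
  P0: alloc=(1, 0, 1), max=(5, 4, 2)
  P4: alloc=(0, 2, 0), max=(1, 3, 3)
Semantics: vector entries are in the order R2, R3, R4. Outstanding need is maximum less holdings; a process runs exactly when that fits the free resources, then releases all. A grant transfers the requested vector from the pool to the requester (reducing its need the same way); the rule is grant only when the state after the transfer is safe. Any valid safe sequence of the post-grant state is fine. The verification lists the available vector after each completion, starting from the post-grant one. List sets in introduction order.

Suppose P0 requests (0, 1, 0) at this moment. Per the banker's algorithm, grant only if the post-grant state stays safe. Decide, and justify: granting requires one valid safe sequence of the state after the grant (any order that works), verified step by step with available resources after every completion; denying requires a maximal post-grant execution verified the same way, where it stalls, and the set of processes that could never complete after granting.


DENY — the pretend-granted state is unsafe.
Key observation: once P5, P2 finish, the pool peaks at (5, 0, 7) — and every remaining process still needs more R3 than that.
On the post-grant state, P5, P2 is a maximal run — nothing extends it. Walking it through:
  pool = (3, 0, 3)
  run P5 (needs (1, 0, 3), free (3, 0, 3)); after release of (1, 0, 1) the pool is (4, 0, 4)
  run P2 (needs (3, 0, 4), free (4, 0, 4)); after release of (1, 0, 3) the pool is (5, 0, 7)
  P3 still needs (2, 1, 3) but only (5, 0, 7) is free — short on R3
  P7 still needs (5, 1, 2) but only (5, 0, 7) is free — short on R3
  P1 still needs (4, 1, 7) but only (5, 0, 7) is free — short on R3
  P0 still needs (4, 3, 1) but only (5, 0, 7) is free — short on R3
  P4 still needs (1, 1, 3) but only (5, 0, 7) is free — short on R3
Post-grant, the permanently blocked set is P3, P7, P1, P0 and P4.


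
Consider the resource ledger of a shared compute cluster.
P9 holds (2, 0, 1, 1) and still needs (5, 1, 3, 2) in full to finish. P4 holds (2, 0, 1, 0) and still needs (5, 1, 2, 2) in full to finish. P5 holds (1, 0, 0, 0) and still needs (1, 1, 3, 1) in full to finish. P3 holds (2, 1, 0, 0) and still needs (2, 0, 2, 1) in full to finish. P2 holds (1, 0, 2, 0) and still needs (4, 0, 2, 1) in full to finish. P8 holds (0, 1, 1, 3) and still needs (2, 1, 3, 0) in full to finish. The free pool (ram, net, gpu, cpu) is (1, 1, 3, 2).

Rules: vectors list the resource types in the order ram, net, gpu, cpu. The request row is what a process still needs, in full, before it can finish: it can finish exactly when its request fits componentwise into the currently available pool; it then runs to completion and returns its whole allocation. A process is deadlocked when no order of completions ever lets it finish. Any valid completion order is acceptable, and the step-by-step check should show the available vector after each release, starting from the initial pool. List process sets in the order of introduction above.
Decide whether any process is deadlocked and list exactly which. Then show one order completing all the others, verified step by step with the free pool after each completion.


Nothing here is deadlocked.
Key observation: the pool covers P5 at once, and every later process fits after earlier releases.
One completion order for the rest: P5, P3, P2, P8, P9, P4. Step-by-step check:
  pool = (1, 1, 3, 2)
  run P5 (needs (1, 1, 3, 1), free (1, 1, 3, 2)); after release of (1, 0, 0, 0) the pool is (2, 1, 3, 2)
  run P3 (needs (2, 0, 2, 1), free (2, 1, 3, 2)); after release of (2, 1, 0, 0) the pool is (4, 2, 3, 2)
  run P2 (needs (4, 0, 2, 1), free (4, 2, 3, 2)); after release of (1, 0, 2, 0) the pool is (5, 2, 5, 2)
  run P8 (needs (2, 1, 3, 0), free (5, 2, 5, 2)); after release of (0, 1, 1, 3) the pool is (5, 3, 6, 5)
  run P9 (needs (5, 1, 3, 2), free (5, 3, 6, 5)); after release of (2, 0, 1, 1) the pool is (7, 3, 7, 6)
  run P4 (needs (5, 1, 2, 2), free (7, 3, 7, 6)); after release of (2, 0, 1, 0) the pool is (9, 3, 8, 6)


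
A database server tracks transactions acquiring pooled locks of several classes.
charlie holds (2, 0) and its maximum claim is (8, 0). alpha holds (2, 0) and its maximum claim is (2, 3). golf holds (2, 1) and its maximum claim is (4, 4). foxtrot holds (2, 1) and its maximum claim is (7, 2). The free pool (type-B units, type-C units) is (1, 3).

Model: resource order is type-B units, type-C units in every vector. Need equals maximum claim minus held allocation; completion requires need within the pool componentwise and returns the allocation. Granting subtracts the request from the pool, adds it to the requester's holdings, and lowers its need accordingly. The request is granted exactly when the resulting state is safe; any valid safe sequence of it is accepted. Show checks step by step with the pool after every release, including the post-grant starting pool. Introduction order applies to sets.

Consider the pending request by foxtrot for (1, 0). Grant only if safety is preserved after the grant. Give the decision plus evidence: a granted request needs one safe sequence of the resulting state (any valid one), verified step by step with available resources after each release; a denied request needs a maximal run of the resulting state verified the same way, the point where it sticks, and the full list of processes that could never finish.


GRANT: granting preserves safety; a valid post-grant sequence is alpha, golf, foxtrot, charlie.
Key observation: the transfer keeps a workable pool ((0, 3)); alpha starts the safe sequence.
Step-by-step check of the post-grant state:
  pool = (0, 3)
  alpha needs (0, 3) <= (0, 3) -> finishes; pool += (2, 0) = (2, 3)
  golf needs (2, 3) <= (2, 3) -> finishes; pool += (2, 1) = (4, 4)
  foxtrot needs (4, 1) <= (4, 4) -> finishes; pool += (3, 1) = (7, 5)
  charlie needs (6, 0) <= (7, 5) -> finishes; pool += (2, 0) = (9, 5)


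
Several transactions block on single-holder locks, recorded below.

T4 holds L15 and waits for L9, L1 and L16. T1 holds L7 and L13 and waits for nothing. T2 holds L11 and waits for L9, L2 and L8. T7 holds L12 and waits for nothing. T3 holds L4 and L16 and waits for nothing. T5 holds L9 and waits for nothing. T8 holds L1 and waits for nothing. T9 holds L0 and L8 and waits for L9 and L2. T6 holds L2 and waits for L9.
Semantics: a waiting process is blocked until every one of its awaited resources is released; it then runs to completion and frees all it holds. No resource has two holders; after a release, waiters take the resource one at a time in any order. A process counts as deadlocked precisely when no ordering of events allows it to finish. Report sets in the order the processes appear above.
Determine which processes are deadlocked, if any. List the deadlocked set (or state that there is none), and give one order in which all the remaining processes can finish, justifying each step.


Nothing here is deadlocked.
Key observation: the wait relation is loop-free; peeling off processes with no waits unwinds the whole state.
The rest can finish in the order T5, T6, T9, T1, T8, T3, T2, T4, T7.
Check, step by step:
  run T5 (it waits on nothing); releases L9
  T6: everything it awaited (L9) is free; runs, freeing L2
  T9: everything it awaited (L9 and L2) is free; runs, freeing L0 and L8
  run T1 (it waits on nothing); releases L7 and L13
  run T8 (it waits on nothing); releases L1
  run T3 (it waits on nothing); releases L4 and L16
  T2: everything it awaited (L9, L2 and L8) is free; runs, freeing L11
  T4: everything it awaited (L9, L1 and L16) is free; runs, freeing L15
  run T7 (it waits on nothing); releases L12


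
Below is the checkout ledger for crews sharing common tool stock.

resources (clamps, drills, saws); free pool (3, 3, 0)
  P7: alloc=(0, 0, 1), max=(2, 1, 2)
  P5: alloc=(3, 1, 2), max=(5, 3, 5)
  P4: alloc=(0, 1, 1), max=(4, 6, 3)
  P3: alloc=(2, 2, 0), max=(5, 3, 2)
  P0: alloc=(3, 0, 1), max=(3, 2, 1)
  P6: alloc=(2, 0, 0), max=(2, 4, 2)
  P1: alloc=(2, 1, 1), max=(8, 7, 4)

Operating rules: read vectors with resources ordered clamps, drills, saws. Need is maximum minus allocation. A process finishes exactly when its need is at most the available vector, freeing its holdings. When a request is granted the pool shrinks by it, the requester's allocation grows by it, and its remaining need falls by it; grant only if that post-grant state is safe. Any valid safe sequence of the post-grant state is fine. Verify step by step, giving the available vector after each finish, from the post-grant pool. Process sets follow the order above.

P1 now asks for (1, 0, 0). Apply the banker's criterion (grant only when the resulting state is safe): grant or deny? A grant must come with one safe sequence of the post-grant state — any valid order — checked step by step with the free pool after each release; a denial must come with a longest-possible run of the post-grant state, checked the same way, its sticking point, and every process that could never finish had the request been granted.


GRANT: granting preserves safety; a valid post-grant sequence is P0, P7, P3, P4, P5, P6, P1.
Key observation: after the grant the pool drops to (2, 3, 0), which still lets P0 finish first and unwind the rest.
Check on the post-grant state, step by step:
  pool = (2, 3, 0)
  P0: need (0, 2, 0) fits (2, 3, 0); releases (3, 0, 1), pool now (5, 3, 1)
  P7: need (2, 1, 1) fits (5, 3, 1); releases (0, 0, 1), pool now (5, 3, 2)
  P3: need (3, 1, 2) fits (5, 3, 2); releases (2, 2, 0), pool now (7, 5, 2)
  P4: need (4, 5, 2) fits (7, 5, 2); releases (0, 1, 1), pool now (7, 6, 3)
  P5: need (2, 2, 3) fits (7, 6, 3); releases (3, 1, 2), pool now (10, 7, 5)
  P6: need (0, 4, 2) fits (10, 7, 5); releases (2, 0, 0), pool now (12, 7, 5)
  P1: need (5, 6, 3) fits (12, 7, 5); releases (3, 1, 1), pool now (15, 8, 6)


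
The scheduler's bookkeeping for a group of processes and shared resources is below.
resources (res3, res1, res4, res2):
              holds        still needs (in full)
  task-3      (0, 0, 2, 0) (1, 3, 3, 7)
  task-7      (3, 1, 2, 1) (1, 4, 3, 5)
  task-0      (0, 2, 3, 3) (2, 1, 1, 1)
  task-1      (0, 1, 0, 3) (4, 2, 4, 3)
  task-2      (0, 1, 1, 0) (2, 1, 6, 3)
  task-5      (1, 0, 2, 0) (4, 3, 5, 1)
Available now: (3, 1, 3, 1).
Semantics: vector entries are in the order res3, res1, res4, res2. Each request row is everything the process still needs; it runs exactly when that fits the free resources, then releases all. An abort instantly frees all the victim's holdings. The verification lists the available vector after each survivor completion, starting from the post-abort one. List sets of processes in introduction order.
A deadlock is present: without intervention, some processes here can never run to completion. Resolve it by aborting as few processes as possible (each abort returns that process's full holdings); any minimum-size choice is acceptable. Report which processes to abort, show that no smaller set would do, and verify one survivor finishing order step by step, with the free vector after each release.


Minimum abort set: task-1.
Key observation: before aborting task-1, task-7 was permanently blocked — no order could ever run it; afterwards it completes at step 2.
Minimality: the empty abort set fails — the state is deadlocked as it stands.
Survivors finish in the order: task-0, task-7, task-2, task-5, task-3. Step-by-step check (pool after the aborts first):
  pool = (3, 2, 3, 4)
  run task-0 (needs (2, 1, 1, 1), free (3, 2, 3, 4)); after release of (0, 2, 3, 3) the pool is (3, 4, 6, 7)
  run task-7 (needs (1, 4, 3, 5), free (3, 4, 6, 7)); after release of (3, 1, 2, 1) the pool is (6, 5, 8, 8)
  run task-2 (needs (2, 1, 6, 3), free (6, 5, 8, 8)); after release of (0, 1, 1, 0) the pool is (6, 6, 9, 8)
  run task-5 (needs (4, 3, 5, 1), free (6, 6, 9, 8)); after release of (1, 0, 2, 0) the pool is (7, 6, 11, 8)
  run task-3 (needs (1, 3, 3, 7), free (7, 6, 11, 8)); after release of (0, 0, 2, 0) the pool is (7, 6, 13, 8)


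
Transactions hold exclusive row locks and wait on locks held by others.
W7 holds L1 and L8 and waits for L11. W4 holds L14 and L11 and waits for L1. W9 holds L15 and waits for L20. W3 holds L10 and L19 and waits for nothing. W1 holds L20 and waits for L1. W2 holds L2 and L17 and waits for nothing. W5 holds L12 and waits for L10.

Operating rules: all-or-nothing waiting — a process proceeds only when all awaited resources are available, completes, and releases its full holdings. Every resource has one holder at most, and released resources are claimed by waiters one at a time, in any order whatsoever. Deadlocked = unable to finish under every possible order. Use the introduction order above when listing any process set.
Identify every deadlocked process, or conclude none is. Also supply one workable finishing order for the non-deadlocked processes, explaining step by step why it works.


Deadlocked: W7, W4, W9 and W1.
Key observation: along W7 -> W4 -> W7, each member waits on what the next one holds — a deadlock; W9 and W1 wait into the deadlock from upstream.
One completion order for the rest: W3, W2, W5.
Check, step by step:
  W3 waits on nothing -> runs at once and releases L10 and L19
  W2 waits on nothing -> runs at once and releases L2 and L17
  W5 waits on L10 — all released -> runs and releases L12


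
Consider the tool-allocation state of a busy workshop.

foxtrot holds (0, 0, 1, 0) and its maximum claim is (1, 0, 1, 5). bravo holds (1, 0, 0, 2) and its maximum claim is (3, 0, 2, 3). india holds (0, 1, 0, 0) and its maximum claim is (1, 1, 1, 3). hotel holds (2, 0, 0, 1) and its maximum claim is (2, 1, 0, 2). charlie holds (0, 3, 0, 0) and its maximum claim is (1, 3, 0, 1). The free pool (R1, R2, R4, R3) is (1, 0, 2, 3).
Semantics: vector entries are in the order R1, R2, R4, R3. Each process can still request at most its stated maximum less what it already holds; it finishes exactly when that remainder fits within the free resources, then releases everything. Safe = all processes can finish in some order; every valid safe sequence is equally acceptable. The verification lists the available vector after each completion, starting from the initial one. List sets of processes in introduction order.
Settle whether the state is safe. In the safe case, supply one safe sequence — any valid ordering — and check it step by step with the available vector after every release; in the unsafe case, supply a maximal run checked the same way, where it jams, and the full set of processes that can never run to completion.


The state is SAFE; one workable sequence: india, hotel, charlie, bravo, foxtrot.
Key observation: reading the order forward, india is the first process whose need (1, 0, 1, 3) meets the free pool (1, 0, 2, 3) exactly on a resource it requests.
Check, step by step:
  pool = (1, 0, 2, 3)
  run india (needs (1, 0, 1, 3), free (1, 0, 2, 3)); after release of (0, 1, 0, 0) the pool is (1, 1, 2, 3)
  run hotel (needs (0, 1, 0, 1), free (1, 1, 2, 3)); after release of (2, 0, 0, 1) the pool is (3, 1, 2, 4)
  run charlie (needs (1, 0, 0, 1), free (3, 1, 2, 4)); after release of (0, 3, 0, 0) the pool is (3, 4, 2, 4)
  run bravo (needs (2, 0, 2, 1), free (3, 4, 2, 4)); after release of (1, 0, 0, 2) the pool is (4, 4, 2, 6)
  run foxtrot (needs (1, 0, 0, 5), free (4, 4, 2, 6)); after release of (0, 0, 1, 0) the pool is (4, 4, 3, 6)


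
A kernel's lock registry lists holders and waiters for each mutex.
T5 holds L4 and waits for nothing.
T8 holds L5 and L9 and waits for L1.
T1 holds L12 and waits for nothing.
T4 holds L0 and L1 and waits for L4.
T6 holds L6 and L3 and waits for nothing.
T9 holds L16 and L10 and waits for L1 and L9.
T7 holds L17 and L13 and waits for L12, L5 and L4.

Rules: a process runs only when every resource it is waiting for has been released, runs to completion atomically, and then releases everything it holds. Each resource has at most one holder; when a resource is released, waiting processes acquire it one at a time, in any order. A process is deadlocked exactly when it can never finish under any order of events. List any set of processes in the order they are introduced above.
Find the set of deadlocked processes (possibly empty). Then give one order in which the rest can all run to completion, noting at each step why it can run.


No process is deadlocked.
Key observation: although several processes wait, no cycle exists — each chain bottoms out at a free runner.
The rest can finish in the order T5, T4, T8, T1, T7, T9, T6.
Walking it through:
  run T5 (it waits on nothing); releases L4
  T4: everything it awaited (L4) is free; runs, freeing L0 and L1
  T8: everything it awaited (L1) is free; runs, freeing L5 and L9
  run T1 (it waits on nothing); releases L12
  T7: everything it awaited (L12, L5 and L4) is free; runs, freeing L17 and L13
  T9: everything it awaited (L1 and L9) is free; runs, freeing L16 and L10
  run T6 (it waits on nothing); releases L6 and L3


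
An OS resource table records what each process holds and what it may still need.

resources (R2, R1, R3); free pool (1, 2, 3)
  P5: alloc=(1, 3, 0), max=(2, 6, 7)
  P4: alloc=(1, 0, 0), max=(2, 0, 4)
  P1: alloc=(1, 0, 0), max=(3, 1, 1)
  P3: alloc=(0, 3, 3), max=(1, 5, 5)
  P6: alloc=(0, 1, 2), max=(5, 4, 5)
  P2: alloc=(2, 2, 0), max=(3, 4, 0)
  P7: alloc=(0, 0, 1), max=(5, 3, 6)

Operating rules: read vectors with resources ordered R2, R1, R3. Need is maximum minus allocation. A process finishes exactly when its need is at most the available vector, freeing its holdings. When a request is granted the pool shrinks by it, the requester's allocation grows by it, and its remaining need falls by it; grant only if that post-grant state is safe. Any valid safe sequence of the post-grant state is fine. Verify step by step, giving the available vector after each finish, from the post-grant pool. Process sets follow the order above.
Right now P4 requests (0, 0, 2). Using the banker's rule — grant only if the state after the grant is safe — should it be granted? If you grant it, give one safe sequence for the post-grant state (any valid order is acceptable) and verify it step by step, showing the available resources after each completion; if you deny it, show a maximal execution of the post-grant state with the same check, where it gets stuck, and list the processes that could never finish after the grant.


DENY. Granting would leave the state unsafe.
Key observation: once P2, P1 finish, the pool peaks at (4, 4, 1) — and every remaining process still needs more R3 than that.
On the post-grant state, P2, P1 is a maximal run — nothing extends it. Walking it through:
  pool = (1, 2, 1)
  P2 needs (1, 2, 0) <= (1, 2, 1) -> finishes; pool += (2, 2, 0) = (3, 4, 1)
  P1 needs (2, 1, 1) <= (3, 4, 1) -> finishes; pool += (1, 0, 0) = (4, 4, 1)
  blocked: P5 wants (1, 3, 7), pool (4, 4, 1) — not enough R3
  blocked: P4 wants (1, 0, 2), pool (4, 4, 1) — not enough R3
  blocked: P3 wants (1, 2, 2), pool (4, 4, 1) — not enough R3
  blocked: P6 wants (5, 3, 3), pool (4, 4, 1) — not enough R2 and R3
  blocked: P7 wants (5, 3, 5), pool (4, 4, 1) — not enough R2 and R3
Had the request been granted, P5, P4, P3, P6 and P7 could never finish.
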